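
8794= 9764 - 970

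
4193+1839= 6032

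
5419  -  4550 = 869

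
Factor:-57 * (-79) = 4503 = 3^1*19^1 * 79^1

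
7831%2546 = 193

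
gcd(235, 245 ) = 5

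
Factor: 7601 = 11^1*691^1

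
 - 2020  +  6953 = 4933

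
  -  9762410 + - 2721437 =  - 12483847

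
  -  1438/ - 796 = 1 + 321/398=1.81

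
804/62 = 402/31 = 12.97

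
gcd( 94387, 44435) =1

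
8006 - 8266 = -260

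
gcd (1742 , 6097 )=871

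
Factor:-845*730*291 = -179503350 = - 2^1*3^1*5^2*13^2*73^1*97^1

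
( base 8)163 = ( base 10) 115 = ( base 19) 61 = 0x73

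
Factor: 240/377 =2^4*3^1*5^1*13^( - 1)*29^( - 1)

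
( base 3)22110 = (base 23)9l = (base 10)228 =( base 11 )198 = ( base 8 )344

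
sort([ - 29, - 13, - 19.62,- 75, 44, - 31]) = [ -75, - 31,-29,-19.62,-13, 44]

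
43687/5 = 43687/5  =  8737.40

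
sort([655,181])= [ 181,655]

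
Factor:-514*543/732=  - 2^(-1) * 61^ ( - 1 )*181^1*257^1 = - 46517/122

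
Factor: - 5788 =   -  2^2 * 1447^1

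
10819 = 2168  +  8651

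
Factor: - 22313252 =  - 2^2* 13^1*429101^1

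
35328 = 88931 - 53603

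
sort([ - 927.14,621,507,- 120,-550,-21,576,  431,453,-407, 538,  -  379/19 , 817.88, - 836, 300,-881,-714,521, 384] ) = [-927.14, - 881,-836, - 714, - 550,-407,-120,-21, - 379/19,300,384, 431,453, 507, 521,538,576, 621,817.88]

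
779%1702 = 779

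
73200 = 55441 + 17759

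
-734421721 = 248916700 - 983338421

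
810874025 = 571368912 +239505113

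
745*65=48425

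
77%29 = 19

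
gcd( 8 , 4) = 4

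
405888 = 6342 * 64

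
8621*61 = 525881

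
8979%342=87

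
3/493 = 3/493= 0.01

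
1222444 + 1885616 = 3108060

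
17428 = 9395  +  8033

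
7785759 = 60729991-52944232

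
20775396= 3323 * 6252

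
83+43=126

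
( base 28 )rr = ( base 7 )2166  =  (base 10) 783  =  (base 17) 2c1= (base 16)30f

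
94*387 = 36378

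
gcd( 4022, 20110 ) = 4022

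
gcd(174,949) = 1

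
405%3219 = 405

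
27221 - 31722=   -  4501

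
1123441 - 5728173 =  - 4604732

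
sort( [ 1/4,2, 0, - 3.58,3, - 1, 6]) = [ - 3.58, - 1,0 , 1/4,2,3, 6]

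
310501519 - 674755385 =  - 364253866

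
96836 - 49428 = 47408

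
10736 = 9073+1663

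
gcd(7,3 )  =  1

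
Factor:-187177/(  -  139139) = 7^ (  -  1) * 11^( - 1 )*13^(- 1)*139^(  -  1)*187177^1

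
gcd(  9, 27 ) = 9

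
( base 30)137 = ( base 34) TB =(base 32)V5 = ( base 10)997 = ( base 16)3E5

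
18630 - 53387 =-34757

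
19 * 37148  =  705812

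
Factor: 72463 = 233^1*311^1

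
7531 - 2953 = 4578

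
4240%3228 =1012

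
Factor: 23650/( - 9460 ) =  - 2^( - 1 )* 5^1 = - 5/2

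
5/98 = 5/98= 0.05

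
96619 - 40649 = 55970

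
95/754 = 95/754 = 0.13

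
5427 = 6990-1563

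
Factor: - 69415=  - 5^1 * 13883^1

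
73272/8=9159=9159.00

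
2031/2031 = 1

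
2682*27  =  72414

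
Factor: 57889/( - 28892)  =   - 2^(-2) * 13^1*31^( - 1) *61^1*73^1*233^ ( -1) 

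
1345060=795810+549250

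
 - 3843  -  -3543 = - 300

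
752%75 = 2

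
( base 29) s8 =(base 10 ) 820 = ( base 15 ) 39a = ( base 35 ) nf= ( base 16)334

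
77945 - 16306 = 61639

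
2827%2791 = 36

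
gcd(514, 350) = 2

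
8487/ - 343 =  - 25 + 88/343 = - 24.74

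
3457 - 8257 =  - 4800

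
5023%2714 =2309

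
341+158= 499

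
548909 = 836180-287271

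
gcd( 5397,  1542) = 771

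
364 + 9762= 10126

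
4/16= 1/4 = 0.25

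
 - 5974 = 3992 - 9966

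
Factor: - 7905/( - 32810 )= 2^( - 1 )*3^1*31^1*193^( - 1) = 93/386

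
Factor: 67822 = 2^1*33911^1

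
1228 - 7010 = -5782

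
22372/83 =269+45/83 =269.54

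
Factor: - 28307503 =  - 7^1*23^1*193^1*911^1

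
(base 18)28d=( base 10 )805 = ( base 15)38A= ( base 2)1100100101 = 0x325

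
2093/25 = 2093/25 = 83.72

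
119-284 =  - 165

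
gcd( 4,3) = 1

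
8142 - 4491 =3651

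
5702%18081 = 5702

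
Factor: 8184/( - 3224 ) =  -33/13 =-3^1*11^1*13^(-1)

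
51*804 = 41004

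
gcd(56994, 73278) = 8142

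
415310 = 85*4886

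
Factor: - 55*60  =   - 2^2*3^1 * 5^2*11^1=- 3300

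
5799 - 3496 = 2303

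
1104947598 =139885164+965062434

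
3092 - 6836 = -3744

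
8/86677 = 8/86677 = 0.00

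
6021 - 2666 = 3355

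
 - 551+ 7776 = 7225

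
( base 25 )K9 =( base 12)365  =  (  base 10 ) 509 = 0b111111101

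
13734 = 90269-76535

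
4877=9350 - 4473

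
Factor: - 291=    - 3^1*97^1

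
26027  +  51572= 77599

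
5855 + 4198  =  10053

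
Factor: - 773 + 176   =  -3^1*199^1 =-597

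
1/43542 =1/43542= 0.00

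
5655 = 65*87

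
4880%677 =141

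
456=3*152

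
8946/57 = 2982/19 = 156.95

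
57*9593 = 546801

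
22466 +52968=75434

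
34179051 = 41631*821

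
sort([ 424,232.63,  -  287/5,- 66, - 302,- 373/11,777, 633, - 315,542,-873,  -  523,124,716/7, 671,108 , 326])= [ - 873, - 523,-315  , - 302,  -  66 ,-287/5,-373/11, 716/7,108 , 124, 232.63,326, 424,542 , 633, 671, 777] 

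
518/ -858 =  - 259/429 = - 0.60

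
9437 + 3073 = 12510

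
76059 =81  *939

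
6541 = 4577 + 1964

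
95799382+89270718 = 185070100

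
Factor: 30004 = 2^2*13^1 * 577^1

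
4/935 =4/935 = 0.00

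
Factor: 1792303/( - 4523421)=-3^(-1)*7^ ( - 1)*47^( - 1)*103^1 * 4583^(-1)*17401^1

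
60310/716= 30155/358 = 84.23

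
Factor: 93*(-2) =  - 2^1*3^1 * 31^1=- 186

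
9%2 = 1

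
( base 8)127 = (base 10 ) 87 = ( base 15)5c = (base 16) 57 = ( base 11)7a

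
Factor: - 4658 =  - 2^1*17^1*137^1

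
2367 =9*263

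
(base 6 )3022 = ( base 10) 662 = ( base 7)1634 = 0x296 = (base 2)1010010110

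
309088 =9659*32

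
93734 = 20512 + 73222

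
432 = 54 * 8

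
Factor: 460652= 2^2 * 115163^1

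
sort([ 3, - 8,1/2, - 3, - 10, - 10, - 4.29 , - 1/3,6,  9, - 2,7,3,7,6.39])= [ - 10,-10,  -  8, - 4.29, - 3,-2, - 1/3 , 1/2,3,3,6, 6.39,7,7, 9]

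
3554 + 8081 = 11635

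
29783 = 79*377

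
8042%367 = 335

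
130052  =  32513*4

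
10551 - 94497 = -83946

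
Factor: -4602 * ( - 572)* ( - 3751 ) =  - 9873922344  =  - 2^3*3^1 *11^3*13^2 * 31^1*59^1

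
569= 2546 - 1977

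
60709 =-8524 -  - 69233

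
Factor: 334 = 2^1 * 167^1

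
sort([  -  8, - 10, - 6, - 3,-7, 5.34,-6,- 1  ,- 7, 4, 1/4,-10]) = [-10, - 10, - 8, - 7,-7 ,- 6, - 6, - 3,  -  1 , 1/4, 4, 5.34]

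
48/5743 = 48/5743 = 0.01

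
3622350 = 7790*465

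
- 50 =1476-1526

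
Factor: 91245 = 3^1  *  5^1*7^1*11^1*79^1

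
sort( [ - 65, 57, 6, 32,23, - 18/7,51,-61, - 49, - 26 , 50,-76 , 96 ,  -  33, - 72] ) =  [ - 76,-72, - 65 , - 61, - 49, - 33, - 26, - 18/7,6,  23, 32 , 50 , 51, 57 , 96]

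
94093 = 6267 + 87826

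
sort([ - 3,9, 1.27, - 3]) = [ - 3, - 3,1.27, 9 ] 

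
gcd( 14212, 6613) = 17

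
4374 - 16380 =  - 12006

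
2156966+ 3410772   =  5567738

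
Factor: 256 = 2^8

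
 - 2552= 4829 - 7381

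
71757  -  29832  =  41925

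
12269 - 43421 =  - 31152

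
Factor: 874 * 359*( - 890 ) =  - 2^2*5^1*19^1*23^1*89^1*359^1 = - 279251740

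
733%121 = 7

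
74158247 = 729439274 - 655281027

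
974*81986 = 79854364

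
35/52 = 35/52 = 0.67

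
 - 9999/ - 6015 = 3333/2005= 1.66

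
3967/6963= 3967/6963=0.57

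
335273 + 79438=414711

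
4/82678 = 2/41339 = 0.00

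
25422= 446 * 57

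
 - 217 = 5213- 5430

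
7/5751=7/5751=0.00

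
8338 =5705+2633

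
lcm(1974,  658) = 1974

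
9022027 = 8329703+692324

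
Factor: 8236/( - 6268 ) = -2059/1567  =  -29^1*71^1*1567^ (- 1)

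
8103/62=130 + 43/62 = 130.69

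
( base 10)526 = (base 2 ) 1000001110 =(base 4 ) 20032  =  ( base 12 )37a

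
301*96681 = 29100981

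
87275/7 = 12467 + 6/7 = 12467.86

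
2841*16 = 45456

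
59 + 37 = 96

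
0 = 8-8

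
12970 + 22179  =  35149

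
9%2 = 1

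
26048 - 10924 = 15124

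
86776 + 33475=120251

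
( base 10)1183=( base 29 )1BN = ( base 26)1JD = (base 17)41A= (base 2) 10010011111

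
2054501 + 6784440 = 8838941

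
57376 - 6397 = 50979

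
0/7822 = 0 =0.00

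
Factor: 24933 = 3^1*8311^1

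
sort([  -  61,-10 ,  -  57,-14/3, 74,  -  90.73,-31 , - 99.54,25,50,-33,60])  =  [ - 99.54,  -  90.73 ,  -  61,-57,- 33, - 31, - 10, -14/3, 25,50,60,  74 ] 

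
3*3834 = 11502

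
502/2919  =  502/2919 = 0.17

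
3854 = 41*94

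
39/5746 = 3/442= 0.01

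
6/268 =3/134= 0.02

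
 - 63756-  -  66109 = 2353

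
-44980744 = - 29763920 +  - 15216824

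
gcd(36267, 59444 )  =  77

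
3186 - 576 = 2610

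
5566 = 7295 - 1729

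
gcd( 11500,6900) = 2300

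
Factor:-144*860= - 2^6 * 3^2 * 5^1*43^1 = - 123840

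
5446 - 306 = 5140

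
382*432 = 165024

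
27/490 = 27/490 = 0.06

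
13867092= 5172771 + 8694321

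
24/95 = 24/95  =  0.25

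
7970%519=185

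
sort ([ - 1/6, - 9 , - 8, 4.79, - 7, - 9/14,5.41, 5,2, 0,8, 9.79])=[- 9,-8 , - 7, - 9/14, - 1/6  ,  0,  2,4.79, 5, 5.41,8, 9.79 ] 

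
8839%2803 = 430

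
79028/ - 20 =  - 19757/5 = - 3951.40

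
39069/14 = 2790+ 9/14  =  2790.64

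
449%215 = 19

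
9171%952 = 603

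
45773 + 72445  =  118218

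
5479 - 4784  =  695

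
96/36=8/3 = 2.67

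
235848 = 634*372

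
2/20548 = 1/10274 = 0.00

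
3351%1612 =127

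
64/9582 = 32/4791=0.01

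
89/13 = 89/13  =  6.85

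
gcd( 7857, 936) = 9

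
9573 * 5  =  47865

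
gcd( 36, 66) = 6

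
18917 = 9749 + 9168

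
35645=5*7129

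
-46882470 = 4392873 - 51275343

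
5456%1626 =578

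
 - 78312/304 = -9789/38 = - 257.61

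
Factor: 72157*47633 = 19^1*23^1*59^1*109^1*1223^1  =  3437054381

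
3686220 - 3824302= - 138082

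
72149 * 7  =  505043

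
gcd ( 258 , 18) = 6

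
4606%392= 294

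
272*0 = 0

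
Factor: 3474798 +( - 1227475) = 13^1*172871^1 = 2247323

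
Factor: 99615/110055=11^( -1)*23^ ( - 1)* 229^1 = 229/253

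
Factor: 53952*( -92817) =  - 5007662784 = -  2^6 * 3^3*281^1 *10313^1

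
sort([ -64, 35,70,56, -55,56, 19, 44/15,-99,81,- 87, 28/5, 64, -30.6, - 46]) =[ - 99, - 87, - 64, - 55, - 46, - 30.6,44/15,28/5,19, 35,  56,  56,64,70,  81]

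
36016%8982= 88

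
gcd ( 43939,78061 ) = 1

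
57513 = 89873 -32360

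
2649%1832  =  817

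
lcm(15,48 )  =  240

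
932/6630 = 466/3315 = 0.14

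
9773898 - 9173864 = 600034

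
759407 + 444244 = 1203651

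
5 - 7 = -2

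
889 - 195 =694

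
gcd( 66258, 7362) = 7362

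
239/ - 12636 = - 239/12636 = - 0.02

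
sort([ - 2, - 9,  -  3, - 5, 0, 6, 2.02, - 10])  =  [ - 10, - 9,-5, - 3, - 2, 0, 2.02, 6 ] 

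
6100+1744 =7844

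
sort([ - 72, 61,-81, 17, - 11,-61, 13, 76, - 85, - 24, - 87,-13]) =[-87, - 85,  -  81 , - 72, - 61,- 24, - 13, - 11, 13, 17, 61, 76 ]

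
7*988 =6916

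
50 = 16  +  34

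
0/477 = 0  =  0.00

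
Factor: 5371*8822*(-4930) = - 2^2*5^1 * 11^1 * 17^1 * 29^1*  41^1*131^1 * 401^1 =-233598002660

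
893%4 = 1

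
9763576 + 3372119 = 13135695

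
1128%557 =14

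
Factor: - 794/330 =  - 3^( - 1 )*5^ (-1 )*11^ ( - 1 )*397^1 = -397/165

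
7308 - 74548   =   - 67240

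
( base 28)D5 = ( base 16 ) 171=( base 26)E5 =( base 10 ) 369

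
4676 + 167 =4843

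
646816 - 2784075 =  - 2137259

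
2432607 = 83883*29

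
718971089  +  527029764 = 1246000853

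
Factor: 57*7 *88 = 35112= 2^3* 3^1*7^1*11^1*19^1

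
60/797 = 60/797 = 0.08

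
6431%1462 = 583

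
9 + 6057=6066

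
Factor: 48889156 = 2^2*103^1*107^1*1109^1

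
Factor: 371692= 2^2*43^1*2161^1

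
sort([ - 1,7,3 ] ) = [ - 1,3, 7] 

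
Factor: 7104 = 2^6*3^1 * 37^1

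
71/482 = 71/482 = 0.15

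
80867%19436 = 3123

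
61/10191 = 61/10191 = 0.01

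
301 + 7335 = 7636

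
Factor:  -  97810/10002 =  - 3^( -1)*5^1*1667^( - 1)*9781^1 = - 48905/5001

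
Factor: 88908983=29^1 * 1153^1*2659^1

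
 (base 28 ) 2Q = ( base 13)64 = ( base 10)82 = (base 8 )122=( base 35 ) 2C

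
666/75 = 8 + 22/25 =8.88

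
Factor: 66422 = 2^1*33211^1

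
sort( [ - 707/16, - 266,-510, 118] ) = [ - 510,-266, - 707/16,  118 ]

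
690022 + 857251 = 1547273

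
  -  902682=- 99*9118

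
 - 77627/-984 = 77627/984  =  78.89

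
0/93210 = 0= 0.00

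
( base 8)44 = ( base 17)22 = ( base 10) 36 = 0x24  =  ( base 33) 13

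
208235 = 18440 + 189795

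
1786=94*19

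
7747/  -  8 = - 969+ 5/8 = - 968.38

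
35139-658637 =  - 623498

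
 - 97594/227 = -430 + 16/227  =  - 429.93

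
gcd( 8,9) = 1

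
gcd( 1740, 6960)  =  1740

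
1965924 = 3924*501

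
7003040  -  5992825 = 1010215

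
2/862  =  1/431  =  0.00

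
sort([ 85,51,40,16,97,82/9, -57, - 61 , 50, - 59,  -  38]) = [ - 61, - 59 , - 57,-38,82/9,16 , 40,50, 51, 85, 97 ] 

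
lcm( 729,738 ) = 59778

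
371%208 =163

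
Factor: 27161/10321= 157^1 * 173^1*10321^( - 1 ) 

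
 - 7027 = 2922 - 9949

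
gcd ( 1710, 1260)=90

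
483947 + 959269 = 1443216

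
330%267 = 63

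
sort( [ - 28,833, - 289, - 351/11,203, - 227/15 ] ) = [- 289, -351/11, - 28, -227/15,203, 833 ] 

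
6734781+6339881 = 13074662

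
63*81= 5103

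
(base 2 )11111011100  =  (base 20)50c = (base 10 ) 2012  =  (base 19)5AH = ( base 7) 5603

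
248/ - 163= - 2 + 78/163 = - 1.52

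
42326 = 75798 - 33472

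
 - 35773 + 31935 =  - 3838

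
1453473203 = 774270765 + 679202438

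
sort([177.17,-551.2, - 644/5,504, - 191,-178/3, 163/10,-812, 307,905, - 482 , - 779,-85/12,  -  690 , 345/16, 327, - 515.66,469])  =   [ -812,- 779,-690, - 551.2,-515.66,  -  482, - 191, - 644/5 , - 178/3,-85/12, 163/10,  345/16,177.17,  307,327 , 469, 504, 905]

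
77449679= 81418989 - 3969310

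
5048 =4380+668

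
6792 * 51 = 346392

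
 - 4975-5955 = -10930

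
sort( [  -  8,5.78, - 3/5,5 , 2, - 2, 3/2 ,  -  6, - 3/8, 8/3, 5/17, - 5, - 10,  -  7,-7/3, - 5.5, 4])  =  [  -  10, - 8,  -  7, - 6, - 5.5,-5,-7/3, - 2 , - 3/5, - 3/8,5/17, 3/2, 2, 8/3, 4, 5 , 5.78] 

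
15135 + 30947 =46082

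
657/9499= 657/9499 = 0.07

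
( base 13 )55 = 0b1000110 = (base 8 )106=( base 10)70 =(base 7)130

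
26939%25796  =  1143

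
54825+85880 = 140705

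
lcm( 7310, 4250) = 182750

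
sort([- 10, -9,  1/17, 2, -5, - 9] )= [ - 10,-9, - 9,-5,1/17, 2 ]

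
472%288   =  184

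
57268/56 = 14317/14 = 1022.64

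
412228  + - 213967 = 198261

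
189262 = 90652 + 98610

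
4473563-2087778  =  2385785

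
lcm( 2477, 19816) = 19816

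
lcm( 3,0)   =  0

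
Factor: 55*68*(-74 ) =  - 276760 = - 2^3*5^1*11^1*17^1*37^1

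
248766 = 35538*7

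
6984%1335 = 309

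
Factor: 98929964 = 2^2 * 7^1 *1721^1*2053^1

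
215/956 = 215/956=0.22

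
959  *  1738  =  1666742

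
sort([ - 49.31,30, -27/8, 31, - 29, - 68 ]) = [ - 68, - 49.31, - 29,  -  27/8,30,31 ]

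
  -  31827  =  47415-79242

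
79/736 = 79/736 = 0.11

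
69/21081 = 23/7027=   0.00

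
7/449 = 7/449 =0.02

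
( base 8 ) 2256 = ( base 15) 54d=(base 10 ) 1198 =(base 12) 83A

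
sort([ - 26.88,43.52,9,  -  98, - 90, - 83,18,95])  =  [  -  98, - 90,-83, -26.88,9, 18, 43.52,95]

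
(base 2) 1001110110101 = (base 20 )CC5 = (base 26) 7C1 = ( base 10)5045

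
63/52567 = 63/52567 = 0.00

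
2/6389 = 2/6389 = 0.00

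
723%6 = 3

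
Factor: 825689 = 825689^1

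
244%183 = 61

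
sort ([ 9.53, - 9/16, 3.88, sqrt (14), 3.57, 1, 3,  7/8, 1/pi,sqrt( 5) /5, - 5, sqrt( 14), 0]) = [ - 5, - 9/16,0, 1/pi  ,  sqrt(5)/5, 7/8,1, 3, 3.57,sqrt ( 14), sqrt (14), 3.88, 9.53] 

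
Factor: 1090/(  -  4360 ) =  - 2^ ( - 2 ) = - 1/4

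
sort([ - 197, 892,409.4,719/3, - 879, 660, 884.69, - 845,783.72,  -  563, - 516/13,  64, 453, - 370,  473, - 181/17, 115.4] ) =[ - 879, - 845, - 563, - 370, - 197,  -  516/13, -181/17, 64, 115.4, 719/3,409.4, 453, 473, 660,783.72, 884.69,892] 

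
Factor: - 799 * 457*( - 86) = 2^1*17^1 * 43^1*47^1*457^1 = 31402298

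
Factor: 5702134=2^1*47^1*60661^1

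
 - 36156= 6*( - 6026) 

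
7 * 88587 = 620109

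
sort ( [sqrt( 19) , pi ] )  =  [pi, sqrt( 19 ) ] 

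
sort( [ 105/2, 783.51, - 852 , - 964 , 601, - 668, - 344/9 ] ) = [ - 964, - 852  , - 668, - 344/9,105/2,601,783.51 ]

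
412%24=4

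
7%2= 1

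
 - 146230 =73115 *( - 2 ) 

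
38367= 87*441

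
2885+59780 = 62665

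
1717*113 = 194021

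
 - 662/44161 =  -662/44161 = - 0.01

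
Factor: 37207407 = 3^1*17^1*729557^1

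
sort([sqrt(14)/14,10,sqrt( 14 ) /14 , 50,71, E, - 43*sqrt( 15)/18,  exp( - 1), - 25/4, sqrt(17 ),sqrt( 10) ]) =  [-43 * sqrt( 15)/18, - 25/4,sqrt(14 )/14,sqrt ( 14 )/14,  exp(  -  1 ), E , sqrt( 10 ),  sqrt( 17 ) , 10, 50,  71]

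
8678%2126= 174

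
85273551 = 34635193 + 50638358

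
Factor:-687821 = -83^1*8287^1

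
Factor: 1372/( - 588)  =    -  3^( - 1)*7^1 = - 7/3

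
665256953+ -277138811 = 388118142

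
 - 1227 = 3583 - 4810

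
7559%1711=715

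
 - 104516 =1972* ( - 53)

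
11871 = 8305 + 3566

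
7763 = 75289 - 67526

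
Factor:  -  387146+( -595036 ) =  - 982182 =- 2^1*3^1*163697^1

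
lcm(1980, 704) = 31680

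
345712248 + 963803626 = 1309515874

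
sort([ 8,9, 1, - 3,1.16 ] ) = [ - 3,1, 1.16,8,9 ]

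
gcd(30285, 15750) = 45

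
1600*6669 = 10670400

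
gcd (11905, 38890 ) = 5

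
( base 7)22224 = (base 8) 12744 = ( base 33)54r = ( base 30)66O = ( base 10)5604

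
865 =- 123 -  - 988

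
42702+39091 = 81793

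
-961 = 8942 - 9903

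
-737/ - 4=184  +  1/4  =  184.25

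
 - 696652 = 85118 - 781770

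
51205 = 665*77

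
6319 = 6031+288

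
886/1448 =443/724  =  0.61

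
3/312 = 1/104 = 0.01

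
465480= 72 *6465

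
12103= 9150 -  - 2953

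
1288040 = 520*2477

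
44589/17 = 44589/17 = 2622.88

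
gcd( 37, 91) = 1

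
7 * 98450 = 689150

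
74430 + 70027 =144457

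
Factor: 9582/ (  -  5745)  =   - 2^1*5^( - 1) *383^(-1 )*1597^1 = -  3194/1915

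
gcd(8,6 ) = 2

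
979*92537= 90593723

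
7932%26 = 2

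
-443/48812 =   -  443/48812 = - 0.01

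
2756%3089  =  2756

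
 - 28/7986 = - 14/3993=- 0.00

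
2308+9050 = 11358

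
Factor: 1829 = 31^1*59^1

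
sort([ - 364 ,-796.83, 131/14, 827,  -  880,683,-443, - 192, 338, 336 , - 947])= [ - 947,-880, - 796.83, - 443, - 364, -192,131/14, 336, 338,683,827 ] 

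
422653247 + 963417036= 1386070283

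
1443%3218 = 1443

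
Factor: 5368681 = 193^1*27817^1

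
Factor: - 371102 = - 2^1*185551^1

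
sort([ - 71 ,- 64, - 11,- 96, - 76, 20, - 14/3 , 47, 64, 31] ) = [ - 96, - 76,  -  71, - 64, - 11,-14/3, 20, 31, 47, 64 ]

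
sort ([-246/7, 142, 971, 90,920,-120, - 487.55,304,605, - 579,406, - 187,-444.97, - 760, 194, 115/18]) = [-760, - 579, - 487.55 , - 444.97, - 187, - 120, - 246/7,115/18,90,142,194,304, 406,605, 920,971 ] 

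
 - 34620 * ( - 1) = 34620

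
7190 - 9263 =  - 2073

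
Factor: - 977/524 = -2^( - 2) *131^( - 1) *977^1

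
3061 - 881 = 2180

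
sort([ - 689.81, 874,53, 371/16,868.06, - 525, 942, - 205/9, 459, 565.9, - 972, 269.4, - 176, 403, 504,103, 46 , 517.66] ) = [ -972, - 689.81,  -  525 , -176, - 205/9, 371/16,46, 53, 103,269.4, 403, 459,504, 517.66,565.9, 868.06,874,  942] 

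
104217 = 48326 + 55891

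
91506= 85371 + 6135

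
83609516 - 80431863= 3177653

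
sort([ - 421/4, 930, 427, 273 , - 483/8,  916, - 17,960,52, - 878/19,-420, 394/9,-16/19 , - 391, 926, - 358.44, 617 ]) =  [ - 420, - 391, - 358.44, - 421/4,-483/8, - 878/19, - 17,-16/19, 394/9, 52, 273, 427, 617, 916, 926, 930,960]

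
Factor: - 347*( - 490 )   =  2^1  *  5^1 *7^2*347^1 = 170030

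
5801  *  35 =203035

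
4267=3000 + 1267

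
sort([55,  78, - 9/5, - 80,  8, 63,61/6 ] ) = [ - 80, - 9/5, 8, 61/6 , 55,63, 78 ] 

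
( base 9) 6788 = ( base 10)5021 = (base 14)1B89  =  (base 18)f8h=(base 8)11635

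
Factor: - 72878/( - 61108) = 2^( - 1 )*13^1*2803^1*15277^( - 1) =36439/30554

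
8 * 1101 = 8808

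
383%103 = 74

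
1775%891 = 884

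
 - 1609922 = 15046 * ( - 107)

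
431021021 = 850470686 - 419449665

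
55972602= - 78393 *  ( - 714 )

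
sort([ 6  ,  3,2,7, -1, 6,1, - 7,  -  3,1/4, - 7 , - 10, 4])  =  [ - 10, - 7, - 7, - 3, - 1, 1/4,  1,2, 3, 4, 6, 6, 7 ] 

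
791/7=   113 = 113.00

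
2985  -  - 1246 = 4231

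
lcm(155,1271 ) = 6355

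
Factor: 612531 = 3^2*68059^1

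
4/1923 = 4/1923 = 0.00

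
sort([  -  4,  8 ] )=[- 4,8 ] 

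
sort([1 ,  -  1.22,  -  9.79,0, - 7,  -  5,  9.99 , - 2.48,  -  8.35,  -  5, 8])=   [ - 9.79,-8.35, - 7, - 5,- 5, - 2.48, - 1.22,0,1,8,9.99] 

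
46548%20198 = 6152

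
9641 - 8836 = 805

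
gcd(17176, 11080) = 8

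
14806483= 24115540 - 9309057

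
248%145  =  103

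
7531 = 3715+3816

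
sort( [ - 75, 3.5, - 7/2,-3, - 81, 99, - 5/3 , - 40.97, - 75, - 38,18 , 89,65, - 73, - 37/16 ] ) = [ - 81,-75,-75,- 73, - 40.97, - 38,-7/2, - 3, - 37/16, -5/3,3.5,18 , 65, 89 , 99]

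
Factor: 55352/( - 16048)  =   - 407/118 = - 2^( - 1 ) *11^1*37^1 * 59^ ( - 1)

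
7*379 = 2653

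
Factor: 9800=2^3* 5^2*7^2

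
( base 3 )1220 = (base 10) 51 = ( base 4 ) 303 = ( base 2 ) 110011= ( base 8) 63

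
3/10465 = 3/10465 = 0.00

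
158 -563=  - 405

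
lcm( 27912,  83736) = 83736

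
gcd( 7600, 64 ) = 16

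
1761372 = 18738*94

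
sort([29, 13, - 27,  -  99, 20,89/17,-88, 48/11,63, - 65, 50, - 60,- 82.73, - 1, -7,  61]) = [ - 99, - 88,-82.73, - 65, - 60, - 27, - 7 , - 1,48/11, 89/17, 13,20,29, 50 , 61,63]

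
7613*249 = 1895637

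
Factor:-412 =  - 2^2*103^1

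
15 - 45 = -30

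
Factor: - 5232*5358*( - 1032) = 2^8*3^3*19^1*43^1*47^1 * 109^1 = 28930113792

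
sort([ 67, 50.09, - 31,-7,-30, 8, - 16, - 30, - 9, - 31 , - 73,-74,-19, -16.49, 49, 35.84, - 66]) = [-74, - 73, - 66,  -  31,  -  31 ,-30, - 30, - 19,-16.49, - 16,-9, - 7, 8, 35.84,49,50.09,67 ]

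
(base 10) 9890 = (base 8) 23242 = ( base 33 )92n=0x26A2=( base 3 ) 111120022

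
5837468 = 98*59566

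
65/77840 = 13/15568 = 0.00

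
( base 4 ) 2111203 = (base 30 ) aj1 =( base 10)9571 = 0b10010101100011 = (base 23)i23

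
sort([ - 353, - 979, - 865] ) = [ - 979, - 865, - 353] 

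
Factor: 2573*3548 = 9129004 = 2^2*31^1*83^1 * 887^1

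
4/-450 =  - 1 + 223/225  =  -0.01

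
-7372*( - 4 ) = 29488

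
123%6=3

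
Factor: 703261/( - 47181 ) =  - 3^( - 1 ) * 13^1* 47^1*1151^1*15727^( - 1)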